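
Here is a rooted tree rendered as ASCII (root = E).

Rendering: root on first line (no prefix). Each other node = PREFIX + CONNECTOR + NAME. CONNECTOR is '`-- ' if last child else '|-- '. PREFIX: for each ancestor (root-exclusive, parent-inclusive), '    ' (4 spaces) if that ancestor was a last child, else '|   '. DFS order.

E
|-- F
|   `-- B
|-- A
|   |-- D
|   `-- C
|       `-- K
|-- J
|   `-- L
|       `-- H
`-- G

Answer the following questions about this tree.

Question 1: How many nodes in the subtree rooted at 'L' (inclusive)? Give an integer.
Subtree rooted at L contains: H, L
Count = 2

Answer: 2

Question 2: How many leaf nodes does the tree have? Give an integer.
Leaves (nodes with no children): B, D, G, H, K

Answer: 5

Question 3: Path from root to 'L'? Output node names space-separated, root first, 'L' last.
Walk down from root: E -> J -> L

Answer: E J L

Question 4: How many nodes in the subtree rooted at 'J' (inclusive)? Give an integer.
Answer: 3

Derivation:
Subtree rooted at J contains: H, J, L
Count = 3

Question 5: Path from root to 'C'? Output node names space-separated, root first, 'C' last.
Answer: E A C

Derivation:
Walk down from root: E -> A -> C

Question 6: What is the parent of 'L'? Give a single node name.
Answer: J

Derivation:
Scan adjacency: L appears as child of J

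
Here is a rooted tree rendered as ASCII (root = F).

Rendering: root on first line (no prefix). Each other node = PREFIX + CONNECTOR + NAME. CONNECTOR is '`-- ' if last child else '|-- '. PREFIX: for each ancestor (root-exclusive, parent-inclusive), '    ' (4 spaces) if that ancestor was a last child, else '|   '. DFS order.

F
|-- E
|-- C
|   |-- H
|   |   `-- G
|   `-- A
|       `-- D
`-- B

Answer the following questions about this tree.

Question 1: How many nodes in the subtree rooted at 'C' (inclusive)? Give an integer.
Answer: 5

Derivation:
Subtree rooted at C contains: A, C, D, G, H
Count = 5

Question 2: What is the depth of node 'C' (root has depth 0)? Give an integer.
Answer: 1

Derivation:
Path from root to C: F -> C
Depth = number of edges = 1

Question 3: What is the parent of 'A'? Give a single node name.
Answer: C

Derivation:
Scan adjacency: A appears as child of C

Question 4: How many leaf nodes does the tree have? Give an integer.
Leaves (nodes with no children): B, D, E, G

Answer: 4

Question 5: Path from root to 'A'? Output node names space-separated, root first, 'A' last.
Answer: F C A

Derivation:
Walk down from root: F -> C -> A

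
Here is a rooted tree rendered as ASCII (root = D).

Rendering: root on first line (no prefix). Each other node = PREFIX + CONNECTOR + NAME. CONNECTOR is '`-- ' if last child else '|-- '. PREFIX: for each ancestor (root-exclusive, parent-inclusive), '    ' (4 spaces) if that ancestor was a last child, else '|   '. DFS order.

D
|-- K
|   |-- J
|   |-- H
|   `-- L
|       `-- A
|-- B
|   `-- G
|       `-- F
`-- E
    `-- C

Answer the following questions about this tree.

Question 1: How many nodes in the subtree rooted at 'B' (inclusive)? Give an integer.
Subtree rooted at B contains: B, F, G
Count = 3

Answer: 3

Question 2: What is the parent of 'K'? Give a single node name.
Scan adjacency: K appears as child of D

Answer: D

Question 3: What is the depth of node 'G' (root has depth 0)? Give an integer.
Answer: 2

Derivation:
Path from root to G: D -> B -> G
Depth = number of edges = 2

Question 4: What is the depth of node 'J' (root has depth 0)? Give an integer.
Path from root to J: D -> K -> J
Depth = number of edges = 2

Answer: 2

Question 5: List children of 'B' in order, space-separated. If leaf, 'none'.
Node B's children (from adjacency): G

Answer: G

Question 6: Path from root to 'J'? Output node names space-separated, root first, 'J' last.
Walk down from root: D -> K -> J

Answer: D K J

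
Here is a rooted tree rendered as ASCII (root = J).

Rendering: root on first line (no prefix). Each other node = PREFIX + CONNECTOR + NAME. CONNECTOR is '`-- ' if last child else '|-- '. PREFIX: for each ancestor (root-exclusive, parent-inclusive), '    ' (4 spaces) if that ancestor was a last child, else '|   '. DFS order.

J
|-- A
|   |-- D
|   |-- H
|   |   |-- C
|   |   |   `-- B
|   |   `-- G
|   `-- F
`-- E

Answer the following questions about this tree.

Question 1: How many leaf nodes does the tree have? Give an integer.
Answer: 5

Derivation:
Leaves (nodes with no children): B, D, E, F, G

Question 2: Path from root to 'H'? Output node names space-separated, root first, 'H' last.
Walk down from root: J -> A -> H

Answer: J A H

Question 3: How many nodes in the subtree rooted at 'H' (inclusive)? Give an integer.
Subtree rooted at H contains: B, C, G, H
Count = 4

Answer: 4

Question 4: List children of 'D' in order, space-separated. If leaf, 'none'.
Answer: none

Derivation:
Node D's children (from adjacency): (leaf)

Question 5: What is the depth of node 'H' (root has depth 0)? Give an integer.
Answer: 2

Derivation:
Path from root to H: J -> A -> H
Depth = number of edges = 2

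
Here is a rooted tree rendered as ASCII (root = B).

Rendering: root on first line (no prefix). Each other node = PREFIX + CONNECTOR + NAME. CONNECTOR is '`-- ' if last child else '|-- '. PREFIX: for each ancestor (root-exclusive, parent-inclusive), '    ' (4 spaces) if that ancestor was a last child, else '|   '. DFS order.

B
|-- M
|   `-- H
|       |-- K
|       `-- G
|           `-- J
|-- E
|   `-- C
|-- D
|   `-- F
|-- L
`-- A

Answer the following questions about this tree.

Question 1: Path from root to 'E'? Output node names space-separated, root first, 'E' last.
Answer: B E

Derivation:
Walk down from root: B -> E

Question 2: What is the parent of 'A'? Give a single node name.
Scan adjacency: A appears as child of B

Answer: B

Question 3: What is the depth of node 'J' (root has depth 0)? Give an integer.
Path from root to J: B -> M -> H -> G -> J
Depth = number of edges = 4

Answer: 4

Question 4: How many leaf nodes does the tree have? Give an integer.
Answer: 6

Derivation:
Leaves (nodes with no children): A, C, F, J, K, L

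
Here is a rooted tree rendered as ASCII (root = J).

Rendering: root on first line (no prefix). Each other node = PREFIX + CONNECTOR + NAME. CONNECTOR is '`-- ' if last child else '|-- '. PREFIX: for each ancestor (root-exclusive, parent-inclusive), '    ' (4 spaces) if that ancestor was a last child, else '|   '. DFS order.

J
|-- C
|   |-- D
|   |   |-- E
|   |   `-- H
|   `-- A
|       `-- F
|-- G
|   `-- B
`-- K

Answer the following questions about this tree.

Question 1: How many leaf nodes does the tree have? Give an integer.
Leaves (nodes with no children): B, E, F, H, K

Answer: 5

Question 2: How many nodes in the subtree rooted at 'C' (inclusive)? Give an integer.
Answer: 6

Derivation:
Subtree rooted at C contains: A, C, D, E, F, H
Count = 6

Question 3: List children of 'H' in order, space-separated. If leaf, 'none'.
Answer: none

Derivation:
Node H's children (from adjacency): (leaf)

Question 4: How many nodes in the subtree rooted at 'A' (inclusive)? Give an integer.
Subtree rooted at A contains: A, F
Count = 2

Answer: 2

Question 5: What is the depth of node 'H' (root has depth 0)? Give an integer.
Answer: 3

Derivation:
Path from root to H: J -> C -> D -> H
Depth = number of edges = 3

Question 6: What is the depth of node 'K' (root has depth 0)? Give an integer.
Path from root to K: J -> K
Depth = number of edges = 1

Answer: 1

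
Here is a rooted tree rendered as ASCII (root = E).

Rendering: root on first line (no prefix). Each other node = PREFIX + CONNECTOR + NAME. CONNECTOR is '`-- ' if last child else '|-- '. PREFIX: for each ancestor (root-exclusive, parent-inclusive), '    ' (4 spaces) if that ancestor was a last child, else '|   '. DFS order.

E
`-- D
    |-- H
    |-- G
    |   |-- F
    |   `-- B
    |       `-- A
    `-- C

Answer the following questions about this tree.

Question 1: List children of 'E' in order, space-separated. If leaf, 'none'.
Answer: D

Derivation:
Node E's children (from adjacency): D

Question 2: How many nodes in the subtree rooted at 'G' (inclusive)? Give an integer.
Subtree rooted at G contains: A, B, F, G
Count = 4

Answer: 4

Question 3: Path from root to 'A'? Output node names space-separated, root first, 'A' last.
Walk down from root: E -> D -> G -> B -> A

Answer: E D G B A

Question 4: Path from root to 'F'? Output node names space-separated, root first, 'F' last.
Walk down from root: E -> D -> G -> F

Answer: E D G F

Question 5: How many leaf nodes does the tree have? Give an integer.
Leaves (nodes with no children): A, C, F, H

Answer: 4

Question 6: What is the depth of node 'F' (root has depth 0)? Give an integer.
Answer: 3

Derivation:
Path from root to F: E -> D -> G -> F
Depth = number of edges = 3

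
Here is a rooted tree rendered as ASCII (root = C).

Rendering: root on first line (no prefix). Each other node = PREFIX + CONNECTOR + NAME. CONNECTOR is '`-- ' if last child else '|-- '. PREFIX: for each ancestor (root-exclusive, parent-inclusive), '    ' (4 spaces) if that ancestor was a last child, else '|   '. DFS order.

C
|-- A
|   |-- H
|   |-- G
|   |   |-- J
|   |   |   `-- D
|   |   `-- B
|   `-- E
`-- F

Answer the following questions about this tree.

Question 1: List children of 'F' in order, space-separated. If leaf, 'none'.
Answer: none

Derivation:
Node F's children (from adjacency): (leaf)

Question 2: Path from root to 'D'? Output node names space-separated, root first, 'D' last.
Answer: C A G J D

Derivation:
Walk down from root: C -> A -> G -> J -> D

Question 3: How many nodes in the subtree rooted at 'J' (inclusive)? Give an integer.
Answer: 2

Derivation:
Subtree rooted at J contains: D, J
Count = 2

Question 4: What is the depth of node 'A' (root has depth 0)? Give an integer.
Answer: 1

Derivation:
Path from root to A: C -> A
Depth = number of edges = 1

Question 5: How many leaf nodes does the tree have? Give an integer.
Answer: 5

Derivation:
Leaves (nodes with no children): B, D, E, F, H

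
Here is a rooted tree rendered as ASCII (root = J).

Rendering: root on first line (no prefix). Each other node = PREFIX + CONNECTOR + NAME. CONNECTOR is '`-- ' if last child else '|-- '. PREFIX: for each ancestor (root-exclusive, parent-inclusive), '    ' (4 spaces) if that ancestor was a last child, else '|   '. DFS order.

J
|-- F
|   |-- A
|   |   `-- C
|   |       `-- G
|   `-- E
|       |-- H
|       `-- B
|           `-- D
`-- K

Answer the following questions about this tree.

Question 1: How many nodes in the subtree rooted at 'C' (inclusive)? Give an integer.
Answer: 2

Derivation:
Subtree rooted at C contains: C, G
Count = 2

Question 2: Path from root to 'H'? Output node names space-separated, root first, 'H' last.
Answer: J F E H

Derivation:
Walk down from root: J -> F -> E -> H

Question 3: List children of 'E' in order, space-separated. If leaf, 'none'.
Node E's children (from adjacency): H, B

Answer: H B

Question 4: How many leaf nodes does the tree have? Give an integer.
Leaves (nodes with no children): D, G, H, K

Answer: 4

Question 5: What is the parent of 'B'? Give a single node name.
Answer: E

Derivation:
Scan adjacency: B appears as child of E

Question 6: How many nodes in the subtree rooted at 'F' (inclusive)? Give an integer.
Answer: 8

Derivation:
Subtree rooted at F contains: A, B, C, D, E, F, G, H
Count = 8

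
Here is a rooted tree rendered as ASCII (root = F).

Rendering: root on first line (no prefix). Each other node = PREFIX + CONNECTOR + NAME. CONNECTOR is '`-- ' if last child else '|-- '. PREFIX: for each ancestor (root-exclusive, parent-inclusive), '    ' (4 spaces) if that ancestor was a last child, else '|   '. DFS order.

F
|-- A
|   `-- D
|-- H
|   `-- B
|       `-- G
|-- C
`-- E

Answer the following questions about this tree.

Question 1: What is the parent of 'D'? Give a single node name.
Scan adjacency: D appears as child of A

Answer: A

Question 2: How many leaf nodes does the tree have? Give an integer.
Answer: 4

Derivation:
Leaves (nodes with no children): C, D, E, G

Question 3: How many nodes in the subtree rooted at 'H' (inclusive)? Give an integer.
Answer: 3

Derivation:
Subtree rooted at H contains: B, G, H
Count = 3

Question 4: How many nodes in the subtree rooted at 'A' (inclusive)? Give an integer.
Answer: 2

Derivation:
Subtree rooted at A contains: A, D
Count = 2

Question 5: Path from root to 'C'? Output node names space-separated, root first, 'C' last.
Answer: F C

Derivation:
Walk down from root: F -> C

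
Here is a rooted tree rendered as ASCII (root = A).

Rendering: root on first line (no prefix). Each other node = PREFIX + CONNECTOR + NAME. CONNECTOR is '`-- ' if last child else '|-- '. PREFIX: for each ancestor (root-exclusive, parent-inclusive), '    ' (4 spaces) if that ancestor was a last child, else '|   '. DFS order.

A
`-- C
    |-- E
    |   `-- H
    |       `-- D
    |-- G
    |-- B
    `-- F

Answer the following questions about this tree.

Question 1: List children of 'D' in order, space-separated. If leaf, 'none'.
Node D's children (from adjacency): (leaf)

Answer: none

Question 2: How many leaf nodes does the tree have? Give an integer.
Answer: 4

Derivation:
Leaves (nodes with no children): B, D, F, G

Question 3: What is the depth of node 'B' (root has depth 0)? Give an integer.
Path from root to B: A -> C -> B
Depth = number of edges = 2

Answer: 2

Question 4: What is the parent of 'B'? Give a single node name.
Scan adjacency: B appears as child of C

Answer: C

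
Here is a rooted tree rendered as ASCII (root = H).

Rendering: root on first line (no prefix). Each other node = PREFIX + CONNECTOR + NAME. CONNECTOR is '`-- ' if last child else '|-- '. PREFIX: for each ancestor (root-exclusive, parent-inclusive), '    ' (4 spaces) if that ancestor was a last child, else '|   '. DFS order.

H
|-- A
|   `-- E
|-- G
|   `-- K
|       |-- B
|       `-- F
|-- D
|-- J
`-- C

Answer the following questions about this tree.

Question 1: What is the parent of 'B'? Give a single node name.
Scan adjacency: B appears as child of K

Answer: K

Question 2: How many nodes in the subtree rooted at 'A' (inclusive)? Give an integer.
Answer: 2

Derivation:
Subtree rooted at A contains: A, E
Count = 2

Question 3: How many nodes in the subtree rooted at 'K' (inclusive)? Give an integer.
Answer: 3

Derivation:
Subtree rooted at K contains: B, F, K
Count = 3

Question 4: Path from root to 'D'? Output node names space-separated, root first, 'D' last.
Walk down from root: H -> D

Answer: H D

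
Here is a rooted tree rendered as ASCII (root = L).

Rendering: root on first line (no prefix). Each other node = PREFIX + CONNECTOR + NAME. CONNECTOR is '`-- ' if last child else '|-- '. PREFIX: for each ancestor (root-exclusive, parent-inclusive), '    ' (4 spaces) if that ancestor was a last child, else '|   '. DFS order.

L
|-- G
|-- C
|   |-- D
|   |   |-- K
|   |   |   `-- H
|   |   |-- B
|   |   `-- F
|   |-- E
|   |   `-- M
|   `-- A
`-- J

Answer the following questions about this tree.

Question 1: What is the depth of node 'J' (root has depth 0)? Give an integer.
Path from root to J: L -> J
Depth = number of edges = 1

Answer: 1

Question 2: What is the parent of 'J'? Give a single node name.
Answer: L

Derivation:
Scan adjacency: J appears as child of L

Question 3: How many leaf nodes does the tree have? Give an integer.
Leaves (nodes with no children): A, B, F, G, H, J, M

Answer: 7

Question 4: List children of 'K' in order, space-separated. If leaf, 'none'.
Node K's children (from adjacency): H

Answer: H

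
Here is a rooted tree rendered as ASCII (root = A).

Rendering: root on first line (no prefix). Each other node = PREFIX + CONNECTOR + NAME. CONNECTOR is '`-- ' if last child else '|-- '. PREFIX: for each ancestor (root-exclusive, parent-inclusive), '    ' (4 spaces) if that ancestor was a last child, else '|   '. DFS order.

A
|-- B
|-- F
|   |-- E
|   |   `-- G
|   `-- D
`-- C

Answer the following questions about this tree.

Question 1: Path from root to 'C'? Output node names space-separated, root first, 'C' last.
Answer: A C

Derivation:
Walk down from root: A -> C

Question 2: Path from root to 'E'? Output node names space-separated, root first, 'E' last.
Answer: A F E

Derivation:
Walk down from root: A -> F -> E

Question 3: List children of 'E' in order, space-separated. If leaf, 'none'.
Answer: G

Derivation:
Node E's children (from adjacency): G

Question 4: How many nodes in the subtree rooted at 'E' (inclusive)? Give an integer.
Subtree rooted at E contains: E, G
Count = 2

Answer: 2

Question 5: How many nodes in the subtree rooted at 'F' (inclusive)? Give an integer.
Answer: 4

Derivation:
Subtree rooted at F contains: D, E, F, G
Count = 4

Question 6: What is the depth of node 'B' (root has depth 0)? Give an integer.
Answer: 1

Derivation:
Path from root to B: A -> B
Depth = number of edges = 1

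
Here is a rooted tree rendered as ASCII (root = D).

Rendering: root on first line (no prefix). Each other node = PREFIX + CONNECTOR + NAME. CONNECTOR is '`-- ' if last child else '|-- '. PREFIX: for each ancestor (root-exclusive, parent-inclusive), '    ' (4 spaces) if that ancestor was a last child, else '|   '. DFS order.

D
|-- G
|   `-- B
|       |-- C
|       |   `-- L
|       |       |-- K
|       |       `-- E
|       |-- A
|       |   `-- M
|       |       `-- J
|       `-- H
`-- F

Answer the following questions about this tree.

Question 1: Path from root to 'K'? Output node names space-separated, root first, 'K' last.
Answer: D G B C L K

Derivation:
Walk down from root: D -> G -> B -> C -> L -> K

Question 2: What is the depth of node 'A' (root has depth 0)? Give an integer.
Path from root to A: D -> G -> B -> A
Depth = number of edges = 3

Answer: 3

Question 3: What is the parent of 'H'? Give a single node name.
Answer: B

Derivation:
Scan adjacency: H appears as child of B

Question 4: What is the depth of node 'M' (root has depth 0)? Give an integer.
Path from root to M: D -> G -> B -> A -> M
Depth = number of edges = 4

Answer: 4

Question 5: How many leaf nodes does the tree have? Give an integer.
Leaves (nodes with no children): E, F, H, J, K

Answer: 5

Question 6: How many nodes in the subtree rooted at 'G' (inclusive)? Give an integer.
Answer: 10

Derivation:
Subtree rooted at G contains: A, B, C, E, G, H, J, K, L, M
Count = 10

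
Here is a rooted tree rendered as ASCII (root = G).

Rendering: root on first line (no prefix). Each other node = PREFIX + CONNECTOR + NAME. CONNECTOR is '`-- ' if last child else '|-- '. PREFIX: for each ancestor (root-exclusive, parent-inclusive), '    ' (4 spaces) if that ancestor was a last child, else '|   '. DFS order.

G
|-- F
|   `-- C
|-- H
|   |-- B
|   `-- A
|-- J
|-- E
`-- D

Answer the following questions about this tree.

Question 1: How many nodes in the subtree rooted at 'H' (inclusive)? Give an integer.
Answer: 3

Derivation:
Subtree rooted at H contains: A, B, H
Count = 3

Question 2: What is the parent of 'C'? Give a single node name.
Answer: F

Derivation:
Scan adjacency: C appears as child of F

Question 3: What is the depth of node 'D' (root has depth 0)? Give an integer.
Path from root to D: G -> D
Depth = number of edges = 1

Answer: 1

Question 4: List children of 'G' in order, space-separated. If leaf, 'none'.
Node G's children (from adjacency): F, H, J, E, D

Answer: F H J E D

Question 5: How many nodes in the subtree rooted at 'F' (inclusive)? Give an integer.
Subtree rooted at F contains: C, F
Count = 2

Answer: 2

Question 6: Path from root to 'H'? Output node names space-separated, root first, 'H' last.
Walk down from root: G -> H

Answer: G H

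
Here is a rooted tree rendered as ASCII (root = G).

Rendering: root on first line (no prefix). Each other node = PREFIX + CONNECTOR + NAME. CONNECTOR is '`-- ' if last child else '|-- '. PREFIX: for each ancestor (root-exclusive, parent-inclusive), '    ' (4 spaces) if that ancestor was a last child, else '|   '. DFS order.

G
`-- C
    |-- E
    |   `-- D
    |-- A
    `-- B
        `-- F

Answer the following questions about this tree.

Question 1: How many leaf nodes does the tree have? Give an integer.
Leaves (nodes with no children): A, D, F

Answer: 3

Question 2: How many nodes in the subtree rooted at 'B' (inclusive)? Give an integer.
Answer: 2

Derivation:
Subtree rooted at B contains: B, F
Count = 2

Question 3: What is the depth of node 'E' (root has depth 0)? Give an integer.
Answer: 2

Derivation:
Path from root to E: G -> C -> E
Depth = number of edges = 2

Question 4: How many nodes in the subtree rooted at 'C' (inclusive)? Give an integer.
Subtree rooted at C contains: A, B, C, D, E, F
Count = 6

Answer: 6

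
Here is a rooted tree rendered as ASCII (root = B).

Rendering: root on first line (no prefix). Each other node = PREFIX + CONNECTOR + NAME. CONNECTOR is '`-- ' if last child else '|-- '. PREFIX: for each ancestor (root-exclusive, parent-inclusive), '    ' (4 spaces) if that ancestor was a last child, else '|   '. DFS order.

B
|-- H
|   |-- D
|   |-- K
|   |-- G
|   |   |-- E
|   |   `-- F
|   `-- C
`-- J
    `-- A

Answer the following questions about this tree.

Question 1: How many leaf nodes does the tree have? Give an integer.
Answer: 6

Derivation:
Leaves (nodes with no children): A, C, D, E, F, K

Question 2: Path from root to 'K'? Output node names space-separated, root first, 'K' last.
Walk down from root: B -> H -> K

Answer: B H K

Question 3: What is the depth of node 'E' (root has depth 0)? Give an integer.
Path from root to E: B -> H -> G -> E
Depth = number of edges = 3

Answer: 3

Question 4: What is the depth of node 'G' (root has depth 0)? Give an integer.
Answer: 2

Derivation:
Path from root to G: B -> H -> G
Depth = number of edges = 2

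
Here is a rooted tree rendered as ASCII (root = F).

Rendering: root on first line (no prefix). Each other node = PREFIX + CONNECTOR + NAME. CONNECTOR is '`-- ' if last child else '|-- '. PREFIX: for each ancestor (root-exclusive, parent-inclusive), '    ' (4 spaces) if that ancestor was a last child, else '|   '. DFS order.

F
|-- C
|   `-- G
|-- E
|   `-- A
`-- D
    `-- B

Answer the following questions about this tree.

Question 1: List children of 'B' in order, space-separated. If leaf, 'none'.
Answer: none

Derivation:
Node B's children (from adjacency): (leaf)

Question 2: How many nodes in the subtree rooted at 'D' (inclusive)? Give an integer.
Answer: 2

Derivation:
Subtree rooted at D contains: B, D
Count = 2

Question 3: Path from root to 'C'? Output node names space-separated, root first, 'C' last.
Answer: F C

Derivation:
Walk down from root: F -> C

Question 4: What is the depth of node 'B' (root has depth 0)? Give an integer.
Answer: 2

Derivation:
Path from root to B: F -> D -> B
Depth = number of edges = 2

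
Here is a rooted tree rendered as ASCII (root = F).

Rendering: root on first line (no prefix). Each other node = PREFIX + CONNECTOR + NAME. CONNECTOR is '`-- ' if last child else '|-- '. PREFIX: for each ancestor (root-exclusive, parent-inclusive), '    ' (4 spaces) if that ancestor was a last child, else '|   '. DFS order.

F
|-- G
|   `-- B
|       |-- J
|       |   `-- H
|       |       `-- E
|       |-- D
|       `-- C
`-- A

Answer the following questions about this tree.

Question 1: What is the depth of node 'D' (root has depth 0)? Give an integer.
Path from root to D: F -> G -> B -> D
Depth = number of edges = 3

Answer: 3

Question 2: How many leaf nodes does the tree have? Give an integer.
Leaves (nodes with no children): A, C, D, E

Answer: 4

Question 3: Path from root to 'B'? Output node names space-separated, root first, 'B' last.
Walk down from root: F -> G -> B

Answer: F G B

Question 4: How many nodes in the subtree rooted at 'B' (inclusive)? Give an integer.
Answer: 6

Derivation:
Subtree rooted at B contains: B, C, D, E, H, J
Count = 6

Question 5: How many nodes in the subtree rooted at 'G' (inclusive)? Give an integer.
Answer: 7

Derivation:
Subtree rooted at G contains: B, C, D, E, G, H, J
Count = 7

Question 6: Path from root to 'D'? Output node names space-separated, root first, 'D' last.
Walk down from root: F -> G -> B -> D

Answer: F G B D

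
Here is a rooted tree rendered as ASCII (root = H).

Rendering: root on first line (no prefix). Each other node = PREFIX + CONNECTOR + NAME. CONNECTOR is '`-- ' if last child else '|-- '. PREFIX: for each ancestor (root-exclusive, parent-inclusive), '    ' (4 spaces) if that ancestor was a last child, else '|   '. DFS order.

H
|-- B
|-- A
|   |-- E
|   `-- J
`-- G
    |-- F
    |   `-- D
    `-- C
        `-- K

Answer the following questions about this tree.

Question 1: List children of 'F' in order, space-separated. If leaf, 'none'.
Node F's children (from adjacency): D

Answer: D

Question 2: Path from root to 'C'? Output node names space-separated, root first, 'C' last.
Walk down from root: H -> G -> C

Answer: H G C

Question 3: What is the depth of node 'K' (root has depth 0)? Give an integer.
Answer: 3

Derivation:
Path from root to K: H -> G -> C -> K
Depth = number of edges = 3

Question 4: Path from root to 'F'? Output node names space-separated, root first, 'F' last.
Answer: H G F

Derivation:
Walk down from root: H -> G -> F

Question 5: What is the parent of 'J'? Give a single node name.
Answer: A

Derivation:
Scan adjacency: J appears as child of A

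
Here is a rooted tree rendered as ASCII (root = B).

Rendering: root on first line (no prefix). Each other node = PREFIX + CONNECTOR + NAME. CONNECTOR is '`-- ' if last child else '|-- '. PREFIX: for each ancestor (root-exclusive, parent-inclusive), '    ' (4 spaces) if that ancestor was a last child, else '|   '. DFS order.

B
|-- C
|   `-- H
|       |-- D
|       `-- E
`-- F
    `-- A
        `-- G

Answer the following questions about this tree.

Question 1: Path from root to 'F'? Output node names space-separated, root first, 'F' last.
Walk down from root: B -> F

Answer: B F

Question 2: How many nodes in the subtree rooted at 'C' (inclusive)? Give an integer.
Subtree rooted at C contains: C, D, E, H
Count = 4

Answer: 4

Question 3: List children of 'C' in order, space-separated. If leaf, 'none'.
Node C's children (from adjacency): H

Answer: H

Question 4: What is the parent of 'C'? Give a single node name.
Answer: B

Derivation:
Scan adjacency: C appears as child of B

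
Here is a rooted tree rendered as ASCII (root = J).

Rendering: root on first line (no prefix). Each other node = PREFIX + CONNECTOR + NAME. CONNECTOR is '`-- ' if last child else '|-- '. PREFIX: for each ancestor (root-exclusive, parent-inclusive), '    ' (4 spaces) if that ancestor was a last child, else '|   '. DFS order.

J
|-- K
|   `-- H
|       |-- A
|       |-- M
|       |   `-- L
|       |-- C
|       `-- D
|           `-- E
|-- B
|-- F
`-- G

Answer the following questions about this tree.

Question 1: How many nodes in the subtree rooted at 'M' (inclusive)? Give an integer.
Subtree rooted at M contains: L, M
Count = 2

Answer: 2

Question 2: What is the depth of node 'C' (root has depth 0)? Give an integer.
Answer: 3

Derivation:
Path from root to C: J -> K -> H -> C
Depth = number of edges = 3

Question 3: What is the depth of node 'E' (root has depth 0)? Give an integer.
Path from root to E: J -> K -> H -> D -> E
Depth = number of edges = 4

Answer: 4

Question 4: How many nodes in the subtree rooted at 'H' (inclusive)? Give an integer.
Subtree rooted at H contains: A, C, D, E, H, L, M
Count = 7

Answer: 7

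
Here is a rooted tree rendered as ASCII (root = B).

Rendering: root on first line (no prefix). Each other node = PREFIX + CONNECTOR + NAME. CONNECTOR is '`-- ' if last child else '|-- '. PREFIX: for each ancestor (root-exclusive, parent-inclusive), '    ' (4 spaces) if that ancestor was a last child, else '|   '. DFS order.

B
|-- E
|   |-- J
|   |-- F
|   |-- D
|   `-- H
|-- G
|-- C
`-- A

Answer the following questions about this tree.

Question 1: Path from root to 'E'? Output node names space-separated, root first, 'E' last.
Walk down from root: B -> E

Answer: B E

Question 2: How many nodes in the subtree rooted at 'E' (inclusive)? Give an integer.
Subtree rooted at E contains: D, E, F, H, J
Count = 5

Answer: 5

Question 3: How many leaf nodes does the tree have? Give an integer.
Answer: 7

Derivation:
Leaves (nodes with no children): A, C, D, F, G, H, J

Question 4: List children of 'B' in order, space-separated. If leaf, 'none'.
Answer: E G C A

Derivation:
Node B's children (from adjacency): E, G, C, A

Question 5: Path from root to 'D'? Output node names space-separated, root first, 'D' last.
Answer: B E D

Derivation:
Walk down from root: B -> E -> D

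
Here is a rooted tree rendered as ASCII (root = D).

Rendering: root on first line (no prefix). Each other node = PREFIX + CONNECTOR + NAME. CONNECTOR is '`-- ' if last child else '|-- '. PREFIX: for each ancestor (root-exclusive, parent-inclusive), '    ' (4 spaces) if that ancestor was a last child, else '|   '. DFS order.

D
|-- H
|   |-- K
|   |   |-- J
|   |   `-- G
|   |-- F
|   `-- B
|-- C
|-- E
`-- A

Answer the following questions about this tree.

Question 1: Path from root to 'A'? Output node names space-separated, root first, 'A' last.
Walk down from root: D -> A

Answer: D A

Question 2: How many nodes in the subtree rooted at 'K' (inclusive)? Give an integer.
Subtree rooted at K contains: G, J, K
Count = 3

Answer: 3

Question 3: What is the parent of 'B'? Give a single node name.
Scan adjacency: B appears as child of H

Answer: H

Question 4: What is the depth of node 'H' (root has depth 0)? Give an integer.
Path from root to H: D -> H
Depth = number of edges = 1

Answer: 1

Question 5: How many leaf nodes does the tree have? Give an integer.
Answer: 7

Derivation:
Leaves (nodes with no children): A, B, C, E, F, G, J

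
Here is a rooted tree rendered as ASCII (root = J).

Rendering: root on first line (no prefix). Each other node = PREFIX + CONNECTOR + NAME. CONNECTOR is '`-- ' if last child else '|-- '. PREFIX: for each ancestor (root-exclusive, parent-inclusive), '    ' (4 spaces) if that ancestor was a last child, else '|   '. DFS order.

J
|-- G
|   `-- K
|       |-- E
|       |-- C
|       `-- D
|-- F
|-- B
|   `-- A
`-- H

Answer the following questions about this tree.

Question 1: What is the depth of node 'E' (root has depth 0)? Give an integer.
Path from root to E: J -> G -> K -> E
Depth = number of edges = 3

Answer: 3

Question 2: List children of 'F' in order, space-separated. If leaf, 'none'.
Answer: none

Derivation:
Node F's children (from adjacency): (leaf)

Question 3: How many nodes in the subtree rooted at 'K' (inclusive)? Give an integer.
Answer: 4

Derivation:
Subtree rooted at K contains: C, D, E, K
Count = 4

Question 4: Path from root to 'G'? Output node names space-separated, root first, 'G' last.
Answer: J G

Derivation:
Walk down from root: J -> G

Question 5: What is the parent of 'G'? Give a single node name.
Scan adjacency: G appears as child of J

Answer: J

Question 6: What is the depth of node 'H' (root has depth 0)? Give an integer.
Answer: 1

Derivation:
Path from root to H: J -> H
Depth = number of edges = 1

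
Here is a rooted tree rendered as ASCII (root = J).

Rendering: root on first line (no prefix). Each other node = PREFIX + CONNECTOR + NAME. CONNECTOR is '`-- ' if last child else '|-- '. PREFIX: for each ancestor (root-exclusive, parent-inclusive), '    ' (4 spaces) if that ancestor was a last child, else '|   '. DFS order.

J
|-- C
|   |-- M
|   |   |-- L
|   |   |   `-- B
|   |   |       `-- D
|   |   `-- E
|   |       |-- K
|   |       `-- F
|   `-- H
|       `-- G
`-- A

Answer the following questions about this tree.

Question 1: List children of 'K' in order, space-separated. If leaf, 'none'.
Node K's children (from adjacency): (leaf)

Answer: none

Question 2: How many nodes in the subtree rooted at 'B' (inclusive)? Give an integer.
Subtree rooted at B contains: B, D
Count = 2

Answer: 2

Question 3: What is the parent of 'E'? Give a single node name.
Answer: M

Derivation:
Scan adjacency: E appears as child of M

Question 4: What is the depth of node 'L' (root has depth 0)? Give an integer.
Answer: 3

Derivation:
Path from root to L: J -> C -> M -> L
Depth = number of edges = 3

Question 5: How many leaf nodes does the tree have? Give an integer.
Answer: 5

Derivation:
Leaves (nodes with no children): A, D, F, G, K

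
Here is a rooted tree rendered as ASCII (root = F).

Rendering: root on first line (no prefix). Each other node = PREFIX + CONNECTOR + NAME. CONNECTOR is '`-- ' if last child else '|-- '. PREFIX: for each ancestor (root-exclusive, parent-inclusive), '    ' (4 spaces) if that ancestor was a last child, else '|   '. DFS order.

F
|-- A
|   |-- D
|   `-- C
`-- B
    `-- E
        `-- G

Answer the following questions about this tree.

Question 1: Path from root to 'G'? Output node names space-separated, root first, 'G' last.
Answer: F B E G

Derivation:
Walk down from root: F -> B -> E -> G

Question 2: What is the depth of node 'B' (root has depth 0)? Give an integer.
Answer: 1

Derivation:
Path from root to B: F -> B
Depth = number of edges = 1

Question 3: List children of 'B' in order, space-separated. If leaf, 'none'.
Node B's children (from adjacency): E

Answer: E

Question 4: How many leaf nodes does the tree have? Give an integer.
Leaves (nodes with no children): C, D, G

Answer: 3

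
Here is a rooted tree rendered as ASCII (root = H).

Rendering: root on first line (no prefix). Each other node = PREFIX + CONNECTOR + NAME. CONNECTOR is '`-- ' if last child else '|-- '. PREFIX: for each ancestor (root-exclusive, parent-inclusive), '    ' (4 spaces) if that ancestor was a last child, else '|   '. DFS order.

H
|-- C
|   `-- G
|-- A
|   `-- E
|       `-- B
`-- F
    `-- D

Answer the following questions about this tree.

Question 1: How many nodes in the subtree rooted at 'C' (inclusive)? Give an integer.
Answer: 2

Derivation:
Subtree rooted at C contains: C, G
Count = 2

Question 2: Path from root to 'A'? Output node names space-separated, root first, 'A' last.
Answer: H A

Derivation:
Walk down from root: H -> A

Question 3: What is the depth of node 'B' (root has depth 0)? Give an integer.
Answer: 3

Derivation:
Path from root to B: H -> A -> E -> B
Depth = number of edges = 3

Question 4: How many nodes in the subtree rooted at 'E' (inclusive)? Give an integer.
Subtree rooted at E contains: B, E
Count = 2

Answer: 2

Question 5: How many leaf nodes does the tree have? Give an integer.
Leaves (nodes with no children): B, D, G

Answer: 3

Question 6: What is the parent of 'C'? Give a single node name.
Scan adjacency: C appears as child of H

Answer: H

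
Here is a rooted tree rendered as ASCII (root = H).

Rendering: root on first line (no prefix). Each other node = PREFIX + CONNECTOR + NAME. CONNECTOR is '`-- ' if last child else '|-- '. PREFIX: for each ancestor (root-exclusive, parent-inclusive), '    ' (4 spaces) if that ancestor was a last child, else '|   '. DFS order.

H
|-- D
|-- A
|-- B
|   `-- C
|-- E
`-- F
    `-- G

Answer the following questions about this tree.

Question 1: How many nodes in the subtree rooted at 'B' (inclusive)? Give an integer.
Answer: 2

Derivation:
Subtree rooted at B contains: B, C
Count = 2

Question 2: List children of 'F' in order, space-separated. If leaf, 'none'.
Answer: G

Derivation:
Node F's children (from adjacency): G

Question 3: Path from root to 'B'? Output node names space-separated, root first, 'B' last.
Answer: H B

Derivation:
Walk down from root: H -> B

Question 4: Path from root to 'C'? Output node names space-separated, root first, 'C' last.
Answer: H B C

Derivation:
Walk down from root: H -> B -> C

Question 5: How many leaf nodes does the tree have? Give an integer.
Leaves (nodes with no children): A, C, D, E, G

Answer: 5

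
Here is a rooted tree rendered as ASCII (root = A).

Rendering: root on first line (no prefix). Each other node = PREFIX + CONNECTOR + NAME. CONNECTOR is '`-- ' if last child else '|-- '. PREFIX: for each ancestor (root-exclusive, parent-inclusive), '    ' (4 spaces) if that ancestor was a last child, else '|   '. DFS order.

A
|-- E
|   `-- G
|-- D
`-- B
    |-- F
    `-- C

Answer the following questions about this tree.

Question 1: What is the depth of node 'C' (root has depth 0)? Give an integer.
Answer: 2

Derivation:
Path from root to C: A -> B -> C
Depth = number of edges = 2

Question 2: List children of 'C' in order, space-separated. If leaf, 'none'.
Node C's children (from adjacency): (leaf)

Answer: none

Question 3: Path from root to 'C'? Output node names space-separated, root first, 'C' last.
Walk down from root: A -> B -> C

Answer: A B C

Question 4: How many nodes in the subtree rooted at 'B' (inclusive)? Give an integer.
Subtree rooted at B contains: B, C, F
Count = 3

Answer: 3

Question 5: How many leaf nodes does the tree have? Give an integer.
Leaves (nodes with no children): C, D, F, G

Answer: 4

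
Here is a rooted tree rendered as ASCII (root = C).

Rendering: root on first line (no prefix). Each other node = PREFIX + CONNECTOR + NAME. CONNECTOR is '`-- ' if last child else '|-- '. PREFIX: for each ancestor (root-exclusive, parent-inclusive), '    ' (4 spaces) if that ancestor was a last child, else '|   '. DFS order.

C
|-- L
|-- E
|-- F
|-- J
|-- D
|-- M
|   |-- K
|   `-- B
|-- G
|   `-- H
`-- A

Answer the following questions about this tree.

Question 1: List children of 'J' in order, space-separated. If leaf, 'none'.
Node J's children (from adjacency): (leaf)

Answer: none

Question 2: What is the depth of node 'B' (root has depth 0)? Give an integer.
Answer: 2

Derivation:
Path from root to B: C -> M -> B
Depth = number of edges = 2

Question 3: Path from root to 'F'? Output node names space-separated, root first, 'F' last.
Answer: C F

Derivation:
Walk down from root: C -> F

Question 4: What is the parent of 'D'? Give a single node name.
Scan adjacency: D appears as child of C

Answer: C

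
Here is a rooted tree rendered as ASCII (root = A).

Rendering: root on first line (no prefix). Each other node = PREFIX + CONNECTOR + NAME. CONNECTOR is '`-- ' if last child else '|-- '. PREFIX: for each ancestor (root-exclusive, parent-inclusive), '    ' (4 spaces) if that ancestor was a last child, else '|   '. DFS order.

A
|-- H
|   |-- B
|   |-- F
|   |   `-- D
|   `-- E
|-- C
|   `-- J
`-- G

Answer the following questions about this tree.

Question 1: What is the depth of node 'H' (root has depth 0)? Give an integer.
Answer: 1

Derivation:
Path from root to H: A -> H
Depth = number of edges = 1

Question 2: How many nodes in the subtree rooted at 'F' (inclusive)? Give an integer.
Subtree rooted at F contains: D, F
Count = 2

Answer: 2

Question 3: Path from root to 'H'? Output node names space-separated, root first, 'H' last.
Walk down from root: A -> H

Answer: A H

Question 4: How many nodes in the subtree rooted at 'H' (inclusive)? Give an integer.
Subtree rooted at H contains: B, D, E, F, H
Count = 5

Answer: 5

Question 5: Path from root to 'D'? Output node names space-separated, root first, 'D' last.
Answer: A H F D

Derivation:
Walk down from root: A -> H -> F -> D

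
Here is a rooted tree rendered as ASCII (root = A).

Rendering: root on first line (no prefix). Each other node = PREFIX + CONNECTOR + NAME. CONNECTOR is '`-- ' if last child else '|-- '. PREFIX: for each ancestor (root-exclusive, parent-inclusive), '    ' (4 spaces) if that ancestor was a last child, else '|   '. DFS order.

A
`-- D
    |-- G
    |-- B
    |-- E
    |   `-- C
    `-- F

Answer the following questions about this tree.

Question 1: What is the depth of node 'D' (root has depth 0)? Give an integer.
Path from root to D: A -> D
Depth = number of edges = 1

Answer: 1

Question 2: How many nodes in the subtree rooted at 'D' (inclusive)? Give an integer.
Subtree rooted at D contains: B, C, D, E, F, G
Count = 6

Answer: 6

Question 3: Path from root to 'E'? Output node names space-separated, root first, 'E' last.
Walk down from root: A -> D -> E

Answer: A D E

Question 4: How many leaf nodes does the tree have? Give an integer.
Answer: 4

Derivation:
Leaves (nodes with no children): B, C, F, G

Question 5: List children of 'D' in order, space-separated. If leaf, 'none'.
Node D's children (from adjacency): G, B, E, F

Answer: G B E F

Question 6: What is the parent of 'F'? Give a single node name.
Answer: D

Derivation:
Scan adjacency: F appears as child of D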